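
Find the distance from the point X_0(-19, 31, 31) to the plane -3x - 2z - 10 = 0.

15/√13

n = (-3, 0, -2); n·P − 10 = -15; |n| = √13; distance = 15/√13 = 15√13/13.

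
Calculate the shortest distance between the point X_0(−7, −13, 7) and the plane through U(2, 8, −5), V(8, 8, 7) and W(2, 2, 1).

UV = (6, 0, 12) and UW = (0, −6, 6), so a normal is n = UV × UW = (72, −36, −36).
Then n·(−7, −13, 7) − 36 = −324.
|n| = √(5184 + 1296 + 1296) = 36√6, so the distance is |-324|/(36√6) = 3√6/2.

3√6/2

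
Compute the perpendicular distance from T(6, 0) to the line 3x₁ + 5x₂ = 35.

17/√34

The normal to the line is n = (3, 5) with |n| = √34.
|n·T − 35| = |18 − 35| = 17, so the distance is 17/√34.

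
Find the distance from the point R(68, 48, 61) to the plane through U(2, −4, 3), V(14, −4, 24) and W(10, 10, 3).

UV = (12, 0, 21) and UW = (8, 14, 0), so a normal is n = UV × UW = (−294, 168, 168).
d = |(-294)·68 + 168·48 + 168·61 − (-756)| / √(86436 + 28224 + 28224) = |-924| / 378 = 22/9.

22/9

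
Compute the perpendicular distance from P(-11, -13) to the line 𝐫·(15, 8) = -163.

The normal to the line is n = (15, 8) with |n| = 17.
|n·P − (-163)| = |-269 − (-163)| = 106, so the distance is 106/17.

106/17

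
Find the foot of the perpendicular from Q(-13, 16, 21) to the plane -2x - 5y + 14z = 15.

The perpendicular from Q has direction n = (-2, -5, 14): r = (-13, 16, 21) + t(-2, -5, 14).
Substitute into the plane: n·(Q + tn) = 15 gives 240 + 225t = 15, so t = -1.
Foot = (-13, 16, 21) + (-1)·(-2, -5, 14) = (-11, 21, 7).

(-11, 21, 7)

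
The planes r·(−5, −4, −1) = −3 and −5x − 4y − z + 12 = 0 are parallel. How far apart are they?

3√42/14

Both planes have normal n = (−5, −4, −1), |n| = √42. Any point on the first plane is at distance |(-12) − (-3)|/|n| = 9/√42 = 3√42/14 from the second.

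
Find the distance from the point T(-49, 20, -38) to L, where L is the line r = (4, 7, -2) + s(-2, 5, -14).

Direction vector d = (-2, 5, -14).
AP = (-53, 13, -36), and AP × d = (-2, -670, -239).
|AP × d|² = 506025 and |d|² = 225, so the distance is √(506025/225) = √2249.

√2249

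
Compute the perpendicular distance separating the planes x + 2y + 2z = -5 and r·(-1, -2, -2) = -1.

Divide the second equation by -1 to match normals: x + 2y + 2z = 1.
Both planes have normal n = (1, 2, 2), |n| = 3. Any point on the first plane is at distance |1 − (-5)|/|n| = 6/3 = 2 from the second.

2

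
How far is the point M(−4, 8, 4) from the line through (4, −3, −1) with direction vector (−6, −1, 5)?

Direction vector d = (−6, −1, 5).
AP = (−8, 11, 5), and AP × d = (60, 10, 74).
|AP × d|² = 9176 and |d|² = 62, so the distance is √(9176/62) = √148 = 2√37.

2√37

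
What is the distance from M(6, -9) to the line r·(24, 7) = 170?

89/25

The normal to the line is n = (24, 7) with |n| = 25.
|n·M − 170| = |81 − 170| = 89, so the distance is 89/25.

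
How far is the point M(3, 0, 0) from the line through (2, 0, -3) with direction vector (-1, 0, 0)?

Direction vector d = (-1, 0, 0).
AP = (1, 0, 3); AP·d = -1, |AP|² = 10, |d|² = 1.
distance² = |AP|² − (AP·d)²/|d|² = 10 − 1/1 = 9, so the distance is 3.

3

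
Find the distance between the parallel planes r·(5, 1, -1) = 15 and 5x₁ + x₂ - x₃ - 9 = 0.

2√3/3

Both planes have normal n = (5, 1, -1), |n| = 3√3. Any point on the first plane is at distance |9 − 15|/|n| = 6/(3√3) = 2√3/3 from the second.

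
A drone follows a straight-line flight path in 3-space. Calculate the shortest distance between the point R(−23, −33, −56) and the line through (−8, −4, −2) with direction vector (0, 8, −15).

Direction vector d = (0, 8, −15).
AP = (−15, −29, −54); AP·d = 578, |AP|² = 3982, |d|² = 289.
distance² = |AP|² − (AP·d)²/|d|² = 3982 − 334084/289 = 2826, so the distance is 3√314.

3√314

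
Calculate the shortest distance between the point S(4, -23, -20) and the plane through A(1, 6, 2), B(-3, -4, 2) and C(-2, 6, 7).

7/√38

AB = (-4, -10, 0) and AC = (-3, 0, 5), so a normal is n = AB × AC = (-50, 20, -30).
Then n·(4, -23, -20) - 10 = -70.
|n| = √(2500 + 400 + 900) = 10√38, so the distance is |-70|/(10√38) = 7/√38.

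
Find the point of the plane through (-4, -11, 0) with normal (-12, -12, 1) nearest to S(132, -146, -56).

n = (-12, -12, 1), |n|² = 289, and n·S − 180 = -68.
t = -68/289 = -4/17, so the foot is S − t·n = (132, -146, -56) − (-4/17)·(-12, -12, 1) = (2196/17, -2530/17, -948/17).

(2196/17, -2530/17, -948/17)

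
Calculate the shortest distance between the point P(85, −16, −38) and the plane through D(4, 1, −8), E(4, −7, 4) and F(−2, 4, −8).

DE = (0, −8, 12) and DF = (−6, 3, 0), so a normal is n = DE × DF = (−36, −72, −48).
Then n·(85, −16, −38) − 168 = −252.
|n| = √(1296 + 5184 + 2304) = 12√61, so the distance is |-252|/(12√61) = 21/√61.

21√61/61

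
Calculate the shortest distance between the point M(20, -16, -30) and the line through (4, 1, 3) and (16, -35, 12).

√1465

A direction vector is d = (12, -36, 9).
AP = (16, -17, -33), and AP × d = (-1341, -540, -372).
|AP × d|² = 2228265 and |d|² = 1521, so the distance is √(2228265/1521) = √1465.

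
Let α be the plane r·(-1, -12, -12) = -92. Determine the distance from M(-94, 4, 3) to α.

6

Normal vector n = (-1, -12, -12), and n·(-94, 4, 3) - (-92) = 102.
|n| = √(1 + 144 + 144) = 17, so the distance is |102|/17 = 6.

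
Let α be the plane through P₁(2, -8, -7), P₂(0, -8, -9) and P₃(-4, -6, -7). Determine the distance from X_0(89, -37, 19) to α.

P₁P₂ = (-2, 0, -2) and P₁P₃ = (-6, 2, 0), so a normal is n = P₁P₂ × P₁P₃ = (4, 12, -4).
Then n·(89, -37, 19) - (-60) = -104.
|n| = √(16 + 144 + 16) = 4√11, so the distance is |-104|/(4√11) = 26√11/11.

26/√11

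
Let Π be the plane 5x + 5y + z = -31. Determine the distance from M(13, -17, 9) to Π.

d = |5·13 + 5·(-17) + 1·9 − (-31)| / √(25 + 25 + 1) = |20| / √51 = 20√51/51.

20√51/51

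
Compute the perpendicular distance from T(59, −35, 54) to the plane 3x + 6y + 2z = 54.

3

Normal vector n = (3, 6, 2), and n·(59, −35, 54) − 54 = 21.
|n| = √(9 + 36 + 4) = 7, so the distance is |21|/7 = 3.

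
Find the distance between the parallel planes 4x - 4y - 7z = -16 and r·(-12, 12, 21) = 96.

Divide the second equation by -3 to match normals: 4x - 4y - 7z = -32.
With common normal n = (4, -4, -7) (|n| = 9), the distance is |(-16) − (-32)|/|n| = 16/9.

16/9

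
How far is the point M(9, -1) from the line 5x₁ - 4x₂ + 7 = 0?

56√41/41

The normal to the line is n = (5, -4) with |n| = √41.
|n·M − (-7)| = |49 − (-7)| = 56, so the distance is 56/√41.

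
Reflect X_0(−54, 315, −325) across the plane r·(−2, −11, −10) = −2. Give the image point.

(-838/15, 4571/15, -1003/3)

With n = (−2, −11, −10), the signed offset is (n·X_0 − (-2))/|n|² = -105/225 = -7/15.
X_0' = X_0 − 2t·n = (−54, 315, −325) − (-14/15)·(−2, −11, −10) = (−838/15, 4571/15, −1003/3).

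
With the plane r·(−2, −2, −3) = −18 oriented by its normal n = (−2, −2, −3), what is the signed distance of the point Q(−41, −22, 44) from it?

n·Q − (-18) = 12.
|n| = √17, so the signed distance is 12/√17.

12/√17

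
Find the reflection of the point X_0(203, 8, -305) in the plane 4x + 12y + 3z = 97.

n = (4, 12, 3), |n|² = 169, n·X_0 − 97 = -104, so t = -104/169 = -8/13.
Foot F = X_0 − (-8/13)·n = (2671/13, 200/13, -3941/13); the reflection is 2F − X_0 = (2703/13, 296/13, -3917/13).

(2703/13, 296/13, -3917/13)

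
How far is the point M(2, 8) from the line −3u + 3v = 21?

1/√2

d = |(-3)·2 + 3·8 − 21| / √(9 + 9) = |-3|/(3√2) = √2/2.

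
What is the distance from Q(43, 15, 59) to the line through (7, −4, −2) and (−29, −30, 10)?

A direction vector is d = (−36, −26, 12).
AP = (36, 19, 61), and AP × d = (1814, −2628, −252).
|AP × d|² = 10260484 and |d|² = 2116, so the distance is √(10260484/2116) = √4849.

√4849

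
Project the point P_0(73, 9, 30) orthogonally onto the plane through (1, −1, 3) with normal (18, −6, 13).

The perpendicular from P_0 has direction n = (18, −6, 13): r = (73, 9, 30) + λ(18, −6, 13).
Substitute into the plane: n·(P_0 + λn) = 63 gives 1650 + 529λ = 63, so λ = -3.
Foot = (73, 9, 30) + (-3)·(18, −6, 13) = (19, 27, −9).

(19, 27, -9)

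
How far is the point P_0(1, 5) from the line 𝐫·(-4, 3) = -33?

44/5

d = |(-4)·1 + 3·5 − (-33)| / √(16 + 9) = |44|/5 = 44/5.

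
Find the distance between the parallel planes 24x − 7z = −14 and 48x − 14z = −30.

Divide the second equation by 2 to match normals: 24x − 7z = -15.
Both planes have normal n = (24, 0, −7), |n| = 25. Any point on the first plane is at distance |(-15) − (-14)|/|n| = 1/25 from the second.

1/25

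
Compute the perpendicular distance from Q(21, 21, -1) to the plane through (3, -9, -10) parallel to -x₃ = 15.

Parallel planes share the normal n = (0, 0, -1); since (3, -9, -10) lies on the plane, its equation is -x₃ = 10.
n = (0, 0, -1); n·P − 10 = -9; |n| = 1; distance = 9/1 = 9.

9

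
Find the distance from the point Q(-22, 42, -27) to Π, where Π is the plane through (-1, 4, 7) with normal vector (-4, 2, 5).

2√5/3

The plane has equation n·(r − (-1, 4, 7)) = 0, i.e. n·r = 47.
d = |(-4)·(-22) + 2·42 + 5·(-27) − 47| / √(16 + 4 + 25) = |-10| / (3√5) = 2√5/3.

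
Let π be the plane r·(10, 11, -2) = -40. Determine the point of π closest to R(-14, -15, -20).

(-4, -4, -22)

The perpendicular from R has direction n = (10, 11, -2): r = (-14, -15, -20) + t(10, 11, -2).
Substitute into the plane: n·(R + tn) = -40 gives -265 + 225t = -40, so t = 1.
Foot = (-14, -15, -20) + 1·(10, 11, -2) = (-4, -4, -22).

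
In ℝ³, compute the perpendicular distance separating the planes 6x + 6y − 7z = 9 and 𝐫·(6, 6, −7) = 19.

10/11

Both planes have normal n = (6, 6, −7), |n| = 11. Any point on the first plane is at distance |19 − 9|/|n| = 10/11 from the second.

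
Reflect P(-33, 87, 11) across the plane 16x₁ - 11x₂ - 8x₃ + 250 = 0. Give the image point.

(63, 21, -37)

n = (16, -11, -8), |n|² = 441, n·P − (-250) = -1323, so t = -1323/441 = -3.
Foot F = P − (-3)·n = (15, 54, -13); the reflection is 2F − P = (63, 21, -37).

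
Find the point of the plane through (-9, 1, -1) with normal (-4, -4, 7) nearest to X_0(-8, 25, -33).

(-24, 9, -5)

n = (-4, -4, 7), |n|² = 81, and n·X_0 − 25 = -324.
t = -324/81 = -4, so the foot is X_0 − t·n = (-8, 25, -33) − (-4)·(-4, -4, 7) = (-24, 9, -5).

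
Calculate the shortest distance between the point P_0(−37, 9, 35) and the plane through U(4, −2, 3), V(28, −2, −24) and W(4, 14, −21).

UV = (24, 0, −27) and UW = (0, 16, −24), so a normal is n = UV × UW = (432, 576, 384).
n = (432, 576, 384); n·P − 1728 = 912; |n| = 816; distance = 912/816 = 19/17.

19/17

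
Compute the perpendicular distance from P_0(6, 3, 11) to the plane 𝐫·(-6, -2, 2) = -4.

8√11/11

d = |(-6)·6 + (-2)·3 + 2·11 − (-4)| / √(36 + 4 + 4) = |-16| / (2√11) = 8√11/11.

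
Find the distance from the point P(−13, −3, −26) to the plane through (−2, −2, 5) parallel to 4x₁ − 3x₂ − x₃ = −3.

10/√26

Parallel planes share the normal n = (4, −3, −1); since (−2, −2, 5) lies on the plane, its equation is 4x₁ − 3x₂ − x₃ = -7.
d = |4·(-13) + (-3)·(-3) + (-1)·(-26) − (-7)| / √(16 + 9 + 1) = |-10| / √26 = 5√26/13.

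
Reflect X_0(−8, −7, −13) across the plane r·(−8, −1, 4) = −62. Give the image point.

With n = (−8, −1, 4), the signed offset is (n·X_0 − (-62))/|n|² = 81/81 = 1.
X_0' = X_0 − 2t·n = (−8, −7, −13) − 2·(−8, −1, 4) = (8, −5, −21).

(8, -5, -21)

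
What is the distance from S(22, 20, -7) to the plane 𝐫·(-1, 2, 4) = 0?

d = |(-1)·22 + 2·20 + 4·(-7) − 0| / √(1 + 4 + 16) = |-10| / √21 = 10√21/21.

10/√21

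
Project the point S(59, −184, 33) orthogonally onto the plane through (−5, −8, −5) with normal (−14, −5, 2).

(941/15, -548/3, 487/15)

The perpendicular from S has direction n = (−14, −5, 2): r = (59, −184, 33) + t(−14, −5, 2).
Substitute into the plane: n·(S + tn) = 100 gives 160 + 225t = 100, so t = -4/15.
Foot = (59, −184, 33) + (-4/15)·(−14, −5, 2) = (941/15, −548/3, 487/15).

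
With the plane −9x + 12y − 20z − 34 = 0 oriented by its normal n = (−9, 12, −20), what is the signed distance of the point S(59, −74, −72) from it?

-13/25

n·S − 34 = -13.
|n| = 25, so the signed distance is -13/25.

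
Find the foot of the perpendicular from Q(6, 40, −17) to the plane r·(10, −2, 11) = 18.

n = (10, −2, 11), |n|² = 225, and n·Q − 18 = -225.
t = -225/225 = -1, so the foot is Q − t·n = (6, 40, −17) − (-1)·(10, −2, 11) = (16, 38, −6).

(16, 38, -6)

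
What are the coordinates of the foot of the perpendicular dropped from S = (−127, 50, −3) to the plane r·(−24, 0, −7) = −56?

(-7, 50, 32)

The perpendicular from S has direction n = (−24, 0, −7): r = (−127, 50, −3) + λ(−24, 0, −7).
Substitute into the plane: n·(S + λn) = -56 gives 3069 + 625λ = -56, so λ = -5.
Foot = (−127, 50, −3) + (-5)·(−24, 0, −7) = (−7, 50, 32).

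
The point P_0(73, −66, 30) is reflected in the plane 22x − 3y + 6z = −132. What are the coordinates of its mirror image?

n = (22, −3, 6), |n|² = 529, n·P_0 − (-132) = 2116, so t = 2116/529 = 4.
Foot F = P_0 − 4·n = (−15, −54, 6); the reflection is 2F − P_0 = (−103, −42, −18).

(-103, -42, -18)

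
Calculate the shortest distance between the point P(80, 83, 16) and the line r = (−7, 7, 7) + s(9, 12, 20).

Direction vector d = (9, 12, 20).
AP = (87, 76, 9); AP·d = 1875, |AP|² = 13426, |d|² = 625.
distance² = |AP|² − (AP·d)²/|d|² = 13426 − 3515625/625 = 7801, so the distance is √7801.

√7801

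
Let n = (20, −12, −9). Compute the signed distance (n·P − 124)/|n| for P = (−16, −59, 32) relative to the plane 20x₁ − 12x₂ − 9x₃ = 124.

n·P − 124 = -24.
|n| = 25, so the signed distance is -24/25.

-24/25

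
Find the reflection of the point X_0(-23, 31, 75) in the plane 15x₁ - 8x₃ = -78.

(67, 31, 27)

n = (15, 0, -8), |n|² = 289, n·X_0 − (-78) = -867, so t = -867/289 = -3.
Foot F = X_0 − (-3)·n = (22, 31, 51); the reflection is 2F − X_0 = (67, 31, 27).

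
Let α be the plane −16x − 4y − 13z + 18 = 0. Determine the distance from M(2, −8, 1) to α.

Normal vector n = (−16, −4, −13), and n·(2, −8, 1) − (−18) = 5.
|n| = √(256 + 16 + 169) = 21, so the distance is |5|/21 = 5/21.

5/21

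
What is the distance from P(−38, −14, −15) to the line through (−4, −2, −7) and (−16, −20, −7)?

A direction vector is d = (−12, −18, 0).
AP = (−34, −12, −8), and AP × d = (−144, 96, 468).
|AP × d|² = 248976 and |d|² = 468, so the distance is √(248976/468) = √532 = 2√133.

2√133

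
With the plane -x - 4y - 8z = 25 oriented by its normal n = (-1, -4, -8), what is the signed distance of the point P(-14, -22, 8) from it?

n·P − 25 = 13.
|n| = 9, so the signed distance is 13/9.

13/9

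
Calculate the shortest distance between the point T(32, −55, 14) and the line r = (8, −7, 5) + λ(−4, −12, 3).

12√10

Direction vector d = (−4, −12, 3).
AP = (24, −48, 9), and AP × d = (−36, −108, −480).
|AP × d|² = 243360 and |d|² = 169, so the distance is √(243360/169) = √1440 = 12√10.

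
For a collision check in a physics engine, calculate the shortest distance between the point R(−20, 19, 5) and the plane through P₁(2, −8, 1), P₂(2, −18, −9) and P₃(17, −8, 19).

P₁P₂ = (0, −10, −10) and P₁P₃ = (15, 0, 18), so a normal is n = P₁P₂ × P₁P₃ = (−180, −150, 150).
n = (−180, −150, 150); n·P − 990 = 510; |n| = 30√86; distance = 510/(30√86) = 17/√86.

17√86/86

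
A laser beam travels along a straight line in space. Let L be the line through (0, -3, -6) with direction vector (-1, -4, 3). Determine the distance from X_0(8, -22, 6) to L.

Direction vector d = (-1, -4, 3).
AP = (8, -19, 12), and AP × d = (-9, -36, -51).
|AP × d|² = 3978 and |d|² = 26, so the distance is √(3978/26) = √153 = 3√17.

3√17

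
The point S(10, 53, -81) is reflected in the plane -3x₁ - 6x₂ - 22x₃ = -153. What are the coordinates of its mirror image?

(28, 89, 51)

n = (-3, -6, -22), |n|² = 529, n·S − (-153) = 1587, so t = 1587/529 = 3.
Foot F = S − 3·n = (19, 71, -15); the reflection is 2F − S = (28, 89, 51).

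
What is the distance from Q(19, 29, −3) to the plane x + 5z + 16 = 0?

20/√26

Normal vector n = (1, 0, 5), and n·(19, 29, −3) − (−16) = 20.
|n| = √(1 + 0 + 25) = √26, so the distance is |20|/√26 = 20/√26.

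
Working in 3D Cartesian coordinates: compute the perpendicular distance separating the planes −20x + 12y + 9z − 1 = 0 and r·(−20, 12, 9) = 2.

Both planes have normal n = (−20, 12, 9), |n| = 25. Any point on the first plane is at distance |2 − 1|/|n| = 1/25 from the second.

1/25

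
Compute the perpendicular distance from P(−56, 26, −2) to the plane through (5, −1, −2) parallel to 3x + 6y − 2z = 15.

Parallel planes share the normal n = (3, 6, −2); since (5, −1, −2) lies on the plane, its equation is 3x + 6y − 2z = 13.
d = |3·(-56) + 6·26 + (-2)·(-2) − 13| / √(9 + 36 + 4) = |-21| / 7 = 3.

3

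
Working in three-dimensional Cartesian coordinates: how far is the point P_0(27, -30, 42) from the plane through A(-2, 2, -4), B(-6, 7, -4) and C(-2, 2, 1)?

17√41/41

AB = (-4, 5, 0) and AC = (0, 0, 5), so a normal is n = AB × AC = (25, 20, 0).
Then n·(27, -30, 42) - (-10) = 85.
|n| = √(625 + 400 + 0) = 5√41, so the distance is |85|/(5√41) = 17/√41.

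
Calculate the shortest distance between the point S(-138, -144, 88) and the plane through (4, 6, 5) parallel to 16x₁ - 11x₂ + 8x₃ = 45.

Parallel planes share the normal n = (16, -11, 8); since (4, 6, 5) lies on the plane, its equation is 16x₁ - 11x₂ + 8x₃ = 38.
Then n·(-138, -144, 88) - 38 = 42.
|n| = √(256 + 121 + 64) = 21, so the distance is |42|/21 = 2.

2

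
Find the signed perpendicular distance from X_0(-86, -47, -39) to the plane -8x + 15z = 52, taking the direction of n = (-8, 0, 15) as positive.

n·X_0 − 52 = 51.
|n| = 17, so the signed distance is 51/17 = 3.

3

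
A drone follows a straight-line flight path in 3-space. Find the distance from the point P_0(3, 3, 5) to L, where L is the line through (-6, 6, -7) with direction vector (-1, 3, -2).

Direction vector d = (-1, 3, -2).
AP = (9, -3, 12), and AP × d = (-30, 6, 24).
|AP × d|² = 1512 and |d|² = 14, so the distance is √(1512/14) = √108 = 6√3.

6√3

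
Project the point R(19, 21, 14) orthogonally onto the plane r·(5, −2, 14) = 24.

The perpendicular from R has direction n = (5, −2, 14): r = (19, 21, 14) + μ(5, −2, 14).
Substitute into the plane: n·(R + μn) = 24 gives 249 + 225μ = 24, so μ = -1.
Foot = (19, 21, 14) + (-1)·(5, −2, 14) = (14, 23, 0).

(14, 23, 0)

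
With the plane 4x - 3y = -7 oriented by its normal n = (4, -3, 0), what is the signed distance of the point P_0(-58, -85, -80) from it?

6

n·P_0 − (-7) = 30.
|n| = 5, so the signed distance is 30/5 = 6.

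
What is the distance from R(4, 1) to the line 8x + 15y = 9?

The normal to the line is n = (8, 15) with |n| = 17.
|n·R − 9| = |47 − 9| = 38, so the distance is 38/17.

38/17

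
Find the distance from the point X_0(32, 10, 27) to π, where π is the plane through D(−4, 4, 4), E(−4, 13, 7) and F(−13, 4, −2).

9√14/14

DE = (0, 9, 3) and DF = (−9, 0, −6), so a normal is n = DE × DF = (−54, −27, 81).
Then n·(32, 10, 27) − 432 = −243.
|n| = √(2916 + 729 + 6561) = 27√14, so the distance is |-243|/(27√14) = 9/√14.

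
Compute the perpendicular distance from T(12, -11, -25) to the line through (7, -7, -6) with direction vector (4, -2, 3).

Direction vector d = (4, -2, 3).
AP = (5, -4, -19); AP·d = -29, |AP|² = 402, |d|² = 29.
distance² = |AP|² − (AP·d)²/|d|² = 402 − 841/29 = 373, so the distance is √373.

√373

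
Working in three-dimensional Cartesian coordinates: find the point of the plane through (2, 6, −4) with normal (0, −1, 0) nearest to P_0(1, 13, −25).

(1, 6, -25)

n = (0, −1, 0), |n|² = 1, and n·P_0 − (-6) = -7.
t = -7/1 = -7, so the foot is P_0 − t·n = (1, 13, −25) − (-7)·(0, −1, 0) = (1, 6, −25).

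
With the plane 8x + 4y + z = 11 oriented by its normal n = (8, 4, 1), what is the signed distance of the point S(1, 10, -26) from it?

n·S − 11 = 11.
|n| = 9, so the signed distance is 11/9.

11/9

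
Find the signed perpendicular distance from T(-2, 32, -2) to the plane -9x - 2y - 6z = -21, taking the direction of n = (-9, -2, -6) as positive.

-13/11

n·T − (-21) = -13.
|n| = 11, so the signed distance is -13/11.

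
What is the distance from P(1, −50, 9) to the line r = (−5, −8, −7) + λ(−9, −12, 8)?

Direction vector d = (−9, −12, 8).
AP = (6, −42, 16), and AP × d = (−144, −192, −450).
|AP × d|² = 260100 and |d|² = 289, so the distance is √(260100/289) = √900 = 30.

30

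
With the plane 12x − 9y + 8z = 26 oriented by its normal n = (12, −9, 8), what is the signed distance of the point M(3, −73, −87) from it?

n·M − 26 = -29.
|n| = 17, so the signed distance is -29/17.

-29/17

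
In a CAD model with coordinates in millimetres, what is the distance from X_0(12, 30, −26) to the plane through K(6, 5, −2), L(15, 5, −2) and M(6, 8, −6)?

28/5

KL = (9, 0, 0) and KM = (0, 3, −4), so a normal is n = KL × KM = (0, 36, 27).
Then n·(12, 30, −26) − 126 = 252.
|n| = √(0 + 1296 + 729) = 45, so the distance is |252|/45 = 28/5.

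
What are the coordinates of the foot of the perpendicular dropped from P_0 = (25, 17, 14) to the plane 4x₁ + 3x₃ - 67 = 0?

(13, 17, 5)

The perpendicular from P_0 has direction n = (4, 0, 3): r = (25, 17, 14) + t(4, 0, 3).
Substitute into the plane: n·(P_0 + tn) = 67 gives 142 + 25t = 67, so t = -3.
Foot = (25, 17, 14) + (-3)·(4, 0, 3) = (13, 17, 5).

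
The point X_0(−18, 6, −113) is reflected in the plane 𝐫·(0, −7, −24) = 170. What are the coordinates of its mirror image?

(-18, 62, 79)

With n = (0, −7, −24), the signed offset is (n·X_0 − 170)/|n|² = 2500/625 = 4.
X_0' = X_0 − 2t·n = (−18, 6, −113) − 8·(0, −7, −24) = (−18, 62, 79).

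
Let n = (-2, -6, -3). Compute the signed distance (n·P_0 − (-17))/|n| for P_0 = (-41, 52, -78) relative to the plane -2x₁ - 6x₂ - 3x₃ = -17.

3

n·P_0 − (-17) = 21.
|n| = 7, so the signed distance is 21/7 = 3.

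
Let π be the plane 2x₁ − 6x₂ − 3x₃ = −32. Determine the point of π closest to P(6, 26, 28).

(14, 2, 16)

The perpendicular from P has direction n = (2, −6, −3): r = (6, 26, 28) + λ(2, −6, −3).
Substitute into the plane: n·(P + λn) = -32 gives -228 + 49λ = -32, so λ = 4.
Foot = (6, 26, 28) + 4·(2, −6, −3) = (14, 2, 16).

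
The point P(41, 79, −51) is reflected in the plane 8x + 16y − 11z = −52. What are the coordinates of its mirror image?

(-39, -81, 59)

n = (8, 16, −11), |n|² = 441, n·P − (-52) = 2205, so t = 2205/441 = 5.
Foot F = P − 5·n = (1, −1, 4); the reflection is 2F − P = (−39, −81, 59).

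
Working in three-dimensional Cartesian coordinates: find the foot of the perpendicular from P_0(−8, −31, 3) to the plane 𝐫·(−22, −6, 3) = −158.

n = (−22, −6, 3), |n|² = 529, and n·P_0 − (-158) = 529.
t = 529/529 = 1, so the foot is P_0 − t·n = (−8, −31, 3) − 1·(−22, −6, 3) = (14, −25, 0).

(14, -25, 0)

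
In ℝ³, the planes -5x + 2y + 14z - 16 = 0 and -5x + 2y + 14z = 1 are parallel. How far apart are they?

Both planes have normal n = (-5, 2, 14), |n| = 15. Any point on the first plane is at distance |1 − 16|/|n| = 15/15 = 1 from the second.

1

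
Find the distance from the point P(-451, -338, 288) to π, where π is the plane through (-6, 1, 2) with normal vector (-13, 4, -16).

The plane has equation n·(r − (-6, 1, 2)) = 0, i.e. n·r = 50.
d = |(-13)·(-451) + 4·(-338) + (-16)·288 − 50| / √(169 + 16 + 256) = |-147| / 21 = 7.

7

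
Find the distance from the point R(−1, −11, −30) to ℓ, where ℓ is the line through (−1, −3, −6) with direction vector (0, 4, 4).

Direction vector d = (0, 4, 4).
AP = (0, −8, −24); AP·d = -128, |AP|² = 640, |d|² = 32.
distance² = |AP|² − (AP·d)²/|d|² = 640 − 16384/32 = 128, so the distance is 8√2.

8√2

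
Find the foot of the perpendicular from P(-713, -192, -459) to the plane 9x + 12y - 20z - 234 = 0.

(-17906/25, -4908/25, -2259/5)

The perpendicular from P has direction n = (9, 12, -20): r = (-713, -192, -459) + μ(9, 12, -20).
Substitute into the plane: n·(P + μn) = 234 gives 459 + 625μ = 234, so μ = -9/25.
Foot = (-713, -192, -459) + (-9/25)·(9, 12, -20) = (-17906/25, -4908/25, -2259/5).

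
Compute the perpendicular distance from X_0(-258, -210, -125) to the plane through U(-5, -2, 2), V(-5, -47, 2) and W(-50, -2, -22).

7

UV = (0, -45, 0) and UW = (-45, 0, -24), so a normal is n = UV × UW = (1080, 0, -2025).
Then n·(-258, -210, -125) - (-9450) = -16065.
|n| = √(1166400 + 0 + 4100625) = 2295, so the distance is |-16065|/2295 = 7.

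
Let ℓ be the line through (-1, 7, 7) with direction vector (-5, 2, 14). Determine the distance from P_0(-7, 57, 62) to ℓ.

√1961

Direction vector d = (-5, 2, 14).
AP = (-6, 50, 55), and AP × d = (590, -191, 238).
|AP × d|² = 441225 and |d|² = 225, so the distance is √(441225/225) = √1961.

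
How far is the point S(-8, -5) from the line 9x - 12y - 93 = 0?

7

The normal to the line is n = (9, -12) with |n| = 15.
|n·S − 93| = |-12 − 93| = 105, so the distance is 105/15 = 7.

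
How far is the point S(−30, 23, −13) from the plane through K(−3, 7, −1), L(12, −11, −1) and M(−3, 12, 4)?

KL = (15, −18, 0) and KM = (0, 5, 5), so a normal is n = KL × KM = (−90, −75, 75).
Then n·(−30, 23, −13) − (−330) = 330.
|n| = √(8100 + 5625 + 5625) = 15√86, so the distance is |330|/(15√86) = 11√86/43.

11√86/43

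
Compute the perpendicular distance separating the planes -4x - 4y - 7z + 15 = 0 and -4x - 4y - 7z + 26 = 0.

11/9

Both planes have normal n = (-4, -4, -7), |n| = 9. Any point on the first plane is at distance |(-26) − (-15)|/|n| = 11/9 from the second.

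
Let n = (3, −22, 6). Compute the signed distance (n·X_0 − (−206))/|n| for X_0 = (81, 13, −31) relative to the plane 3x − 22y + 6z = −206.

n·X_0 − (-206) = -23.
|n| = 23, so the signed distance is -23/23 = -1.

-1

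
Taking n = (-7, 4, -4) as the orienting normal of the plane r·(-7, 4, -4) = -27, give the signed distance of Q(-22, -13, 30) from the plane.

n·Q − (-27) = 9.
|n| = 9, so the signed distance is 9/9 = 1.

1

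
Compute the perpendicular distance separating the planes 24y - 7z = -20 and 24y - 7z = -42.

Both planes have normal n = (0, 24, -7), |n| = 25. Any point on the first plane is at distance |(-42) − (-20)|/|n| = 22/25 from the second.

22/25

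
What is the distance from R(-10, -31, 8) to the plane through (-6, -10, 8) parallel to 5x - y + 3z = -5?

Parallel planes share the normal n = (5, -1, 3); since (-6, -10, 8) lies on the plane, its equation is 5x - y + 3z = 4.
Then n·(-10, -31, 8) - 4 = 1.
|n| = √(25 + 1 + 9) = √35, so the distance is |1|/√35 = 1/√35.

1/√35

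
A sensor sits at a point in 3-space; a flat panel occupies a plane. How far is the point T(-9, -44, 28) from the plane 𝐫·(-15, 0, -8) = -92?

3/17

n = (-15, 0, -8); n·P − (-92) = 3; |n| = 17; distance = 3/17.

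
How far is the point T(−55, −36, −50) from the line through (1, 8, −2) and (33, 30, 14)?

A direction vector is d = (32, 22, 16).
AP = (−56, −44, −48), and AP × d = (352, −640, 176).
|AP × d|² = 564480 and |d|² = 1764, so the distance is √(564480/1764) = √320 = 8√5.

8√5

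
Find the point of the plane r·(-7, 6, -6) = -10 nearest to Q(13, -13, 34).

The perpendicular from Q has direction n = (-7, 6, -6): r = (13, -13, 34) + t(-7, 6, -6).
Substitute into the plane: n·(Q + tn) = -10 gives -373 + 121t = -10, so t = 3.
Foot = (13, -13, 34) + 3·(-7, 6, -6) = (-8, 5, 16).

(-8, 5, 16)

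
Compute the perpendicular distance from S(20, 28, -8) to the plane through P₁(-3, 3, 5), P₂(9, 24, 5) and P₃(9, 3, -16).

1

P₁P₂ = (12, 21, 0) and P₁P₃ = (12, 0, -21), so a normal is n = P₁P₂ × P₁P₃ = (-441, 252, -252).
Then n·(20, 28, -8) - 819 = -567.
|n| = √(194481 + 63504 + 63504) = 567, so the distance is |-567|/567 = 1.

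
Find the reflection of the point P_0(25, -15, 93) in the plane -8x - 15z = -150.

n = (-8, 0, -15), |n|² = 289, n·P_0 − (-150) = -1445, so t = -1445/289 = -5.
Foot F = P_0 − (-5)·n = (-15, -15, 18); the reflection is 2F − P_0 = (-55, -15, -57).

(-55, -15, -57)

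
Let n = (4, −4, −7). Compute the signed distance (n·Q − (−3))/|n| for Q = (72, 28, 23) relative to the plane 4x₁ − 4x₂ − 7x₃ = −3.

n·Q − (-3) = 18.
|n| = 9, so the signed distance is 18/9 = 2.

2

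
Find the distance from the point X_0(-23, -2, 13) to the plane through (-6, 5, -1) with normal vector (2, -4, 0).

3/√5

The plane has equation n·(r − (-6, 5, -1)) = 0, i.e. n·r = -32.
Then n·(-23, -2, 13) - (-32) = -6.
|n| = √(4 + 16 + 0) = 2√5, so the distance is |-6|/(2√5) = 3/√5.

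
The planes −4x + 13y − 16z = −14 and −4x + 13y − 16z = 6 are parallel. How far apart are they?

With common normal n = (−4, 13, −16) (|n| = 21), the distance is |(-14) − 6|/|n| = 20/21.

20/21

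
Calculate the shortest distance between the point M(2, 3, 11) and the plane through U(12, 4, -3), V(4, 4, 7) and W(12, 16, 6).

9√2/10

UV = (-8, 0, 10) and UW = (0, 12, 9), so a normal is n = UV × UW = (-120, 72, -96).
d = |(-120)·2 + 72·3 + (-96)·11 − (-864)| / √(14400 + 5184 + 9216) = |-216| / (120√2) = 9√2/10.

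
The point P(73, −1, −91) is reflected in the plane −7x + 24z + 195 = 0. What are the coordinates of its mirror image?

n = (−7, 0, 24), |n|² = 625, n·P − (-195) = -2500, so t = -2500/625 = -4.
Foot F = P − (-4)·n = (45, −1, 5); the reflection is 2F − P = (17, −1, 101).

(17, -1, 101)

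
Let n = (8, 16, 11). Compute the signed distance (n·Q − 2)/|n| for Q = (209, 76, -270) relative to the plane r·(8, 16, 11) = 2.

n·Q − 2 = -84.
|n| = 21, so the signed distance is -84/21 = -4.

-4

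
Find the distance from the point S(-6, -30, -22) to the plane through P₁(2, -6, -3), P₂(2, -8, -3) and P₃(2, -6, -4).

8

P₁P₂ = (0, -2, 0) and P₁P₃ = (0, 0, -1), so a normal is n = P₁P₂ × P₁P₃ = (2, 0, 0).
Then n·(-6, -30, -22) - 4 = -16.
|n| = √(4 + 0 + 0) = 2, so the distance is |-16|/2 = 8.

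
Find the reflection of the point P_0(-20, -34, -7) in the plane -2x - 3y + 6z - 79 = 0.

(-128/7, -220/7, -85/7)

n = (-2, -3, 6), |n|² = 49, n·P_0 − 79 = 21, so t = 21/49 = 3/7.
Foot F = P_0 − (3/7)·n = (-134/7, -229/7, -67/7); the reflection is 2F − P_0 = (-128/7, -220/7, -85/7).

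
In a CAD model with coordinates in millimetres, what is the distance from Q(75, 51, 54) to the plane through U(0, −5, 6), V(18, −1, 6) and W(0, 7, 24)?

6

UV = (18, 4, 0) and UW = (0, 12, 18), so a normal is n = UV × UW = (72, −324, 216).
d = |72·75 + (-324)·51 + 216·54 − 2916| / √(5184 + 104976 + 46656) = |-2376| / 396 = 6.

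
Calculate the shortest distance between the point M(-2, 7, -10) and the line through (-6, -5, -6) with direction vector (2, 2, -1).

4√2

Direction vector d = (2, 2, -1).
AP = (4, 12, -4); AP·d = 36, |AP|² = 176, |d|² = 9.
distance² = |AP|² − (AP·d)²/|d|² = 176 − 1296/9 = 32, so the distance is 4√2.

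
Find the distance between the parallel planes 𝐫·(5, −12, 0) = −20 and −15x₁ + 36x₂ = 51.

Divide the second equation by -3 to match normals: 5x₁ − 12x₂ = -17.
Both planes have normal n = (5, −12, 0), |n| = 13. Any point on the first plane is at distance |(-17) − (-20)|/|n| = 3/13 from the second.

3/13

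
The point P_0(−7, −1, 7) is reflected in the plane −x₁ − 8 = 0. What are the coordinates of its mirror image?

n = (−1, 0, 0), |n|² = 1, n·P_0 − 8 = -1, so t = -1/1 = -1.
Foot F = P_0 − (-1)·n = (−8, −1, 7); the reflection is 2F − P_0 = (−9, −1, 7).

(-9, -1, 7)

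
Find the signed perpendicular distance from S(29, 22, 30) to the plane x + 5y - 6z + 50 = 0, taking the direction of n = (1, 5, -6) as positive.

n·S − (-50) = 9.
|n| = √62, so the signed distance is 9√62/62.

9√62/62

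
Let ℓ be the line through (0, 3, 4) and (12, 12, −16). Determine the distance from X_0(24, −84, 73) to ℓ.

A direction vector is d = (12, 9, −20).
AP = (24, −87, 69); AP·d = -1875, |AP|² = 12906, |d|² = 625.
distance² = |AP|² − (AP·d)²/|d|² = 12906 − 3515625/625 = 7281, so the distance is 3√809.

3√809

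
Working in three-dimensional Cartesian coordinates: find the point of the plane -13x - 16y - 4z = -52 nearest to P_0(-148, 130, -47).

The perpendicular from P_0 has direction n = (-13, -16, -4): r = (-148, 130, -47) + λ(-13, -16, -4).
Substitute into the plane: n·(P_0 + λn) = -52 gives 32 + 441λ = -52, so λ = -4/21.
Foot = (-148, 130, -47) + (-4/21)·(-13, -16, -4) = (-3056/21, 2794/21, -971/21).

(-3056/21, 2794/21, -971/21)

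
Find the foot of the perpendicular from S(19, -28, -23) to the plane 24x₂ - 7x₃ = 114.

n = (0, 24, -7), |n|² = 625, and n·S − 114 = -625.
t = -625/625 = -1, so the foot is S − t·n = (19, -28, -23) − (-1)·(0, 24, -7) = (19, -4, -30).

(19, -4, -30)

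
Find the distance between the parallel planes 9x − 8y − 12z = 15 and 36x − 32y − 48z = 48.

3/17

Divide the second equation by 4 to match normals: 9x − 8y − 12z = 12.
Both planes have normal n = (9, −8, −12), |n| = 17. Any point on the first plane is at distance |12 − 15|/|n| = 3/17 from the second.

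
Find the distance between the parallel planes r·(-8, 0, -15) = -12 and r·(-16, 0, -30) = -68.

Divide the second equation by 2 to match normals: -8x - 15z = -34.
Both planes have normal n = (-8, 0, -15), |n| = 17. Any point on the first plane is at distance |(-34) − (-12)|/|n| = 22/17 from the second.

22/17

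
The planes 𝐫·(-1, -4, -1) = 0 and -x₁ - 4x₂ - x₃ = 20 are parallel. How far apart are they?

10√2/3

Both planes have normal n = (-1, -4, -1), |n| = 3√2. Any point on the first plane is at distance |20 − 0|/|n| = 20/(3√2) = 10√2/3 from the second.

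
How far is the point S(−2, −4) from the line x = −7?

The normal to the line is n = (1, 0) with |n| = 1.
|n·S − (-7)| = |-2 − (-7)| = 5, so the distance is 5/1 = 5.

5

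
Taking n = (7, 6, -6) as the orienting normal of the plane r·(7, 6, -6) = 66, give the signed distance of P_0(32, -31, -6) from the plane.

n·P_0 − 66 = 8.
|n| = 11, so the signed distance is 8/11.

8/11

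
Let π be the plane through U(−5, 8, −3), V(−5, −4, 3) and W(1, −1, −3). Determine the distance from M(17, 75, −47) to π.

24/√29

UV = (0, −12, 6) and UW = (6, −9, 0), so a normal is n = UV × UW = (54, 36, 72).
n = (54, 36, 72); n·P − (-198) = 432; |n| = 18√29; distance = 432/(18√29) = 24/√29.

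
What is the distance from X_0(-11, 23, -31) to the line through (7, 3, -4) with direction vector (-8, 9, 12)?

Direction vector d = (-8, 9, 12).
AP = (-18, 20, -27); AP·d = 0, |AP|² = 1453, |d|² = 289.
distance² = |AP|² − (AP·d)²/|d|² = 1453 − 0/289 = 1453, so the distance is √1453.

√1453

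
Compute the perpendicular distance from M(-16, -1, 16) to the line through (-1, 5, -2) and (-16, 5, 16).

A direction vector is d = (-15, 0, 18).
AP = (-15, -6, 18); AP·d = 549, |AP|² = 585, |d|² = 549.
distance² = |AP|² − (AP·d)²/|d|² = 585 − 301401/549 = 36, so the distance is 6.

6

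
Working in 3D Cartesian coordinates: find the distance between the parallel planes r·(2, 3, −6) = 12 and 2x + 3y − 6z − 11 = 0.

Both planes have normal n = (2, 3, −6), |n| = 7. Any point on the first plane is at distance |11 − 12|/|n| = 1/7 from the second.

1/7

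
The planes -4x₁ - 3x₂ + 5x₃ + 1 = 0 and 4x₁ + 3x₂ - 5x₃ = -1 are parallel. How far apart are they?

Divide the second equation by -1 to match normals: -4x₁ - 3x₂ + 5x₃ = 1.
Both planes have normal n = (-4, -3, 5), |n| = 5√2. Any point on the first plane is at distance |1 − (-1)|/|n| = 2/(5√2) = √2/5 from the second.

√2/5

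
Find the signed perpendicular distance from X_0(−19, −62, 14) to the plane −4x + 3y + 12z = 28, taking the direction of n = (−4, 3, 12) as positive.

n·X_0 − 28 = 30.
|n| = 13, so the signed distance is 30/13.

30/13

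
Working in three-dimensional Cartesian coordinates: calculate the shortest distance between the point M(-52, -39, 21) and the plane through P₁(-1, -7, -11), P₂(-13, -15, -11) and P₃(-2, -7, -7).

P₁P₂ = (-12, -8, 0) and P₁P₃ = (-1, 0, 4), so a normal is n = P₁P₂ × P₁P₃ = (-32, 48, -8).
Then n·(-52, -39, 21) - (-216) = -160.
|n| = √(1024 + 2304 + 64) = 8√53, so the distance is |-160|/(8√53) = 20/√53.

20√53/53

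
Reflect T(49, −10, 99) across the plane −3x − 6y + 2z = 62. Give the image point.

(55, 2, 95)

n = (−3, −6, 2), |n|² = 49, n·T − 62 = 49, so t = 49/49 = 1.
Foot F = T − 1·n = (52, −4, 97); the reflection is 2F − T = (55, 2, 95).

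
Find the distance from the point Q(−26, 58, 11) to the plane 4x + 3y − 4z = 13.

Normal vector n = (4, 3, −4), and n·(−26, 58, 11) − 13 = 13.
|n| = √(16 + 9 + 16) = √41, so the distance is |13|/√41 = 13/√41.

13/√41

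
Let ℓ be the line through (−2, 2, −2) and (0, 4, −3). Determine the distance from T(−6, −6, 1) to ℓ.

A direction vector is d = (2, 2, −1).
AP = (−4, −8, 3), and AP × d = (2, 2, 8).
|AP × d|² = 72 and |d|² = 9, so the distance is √(72/9) = √8 = 2√2.

2√2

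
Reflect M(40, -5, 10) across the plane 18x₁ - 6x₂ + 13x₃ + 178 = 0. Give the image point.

(-32, 19, -42)

With n = (18, -6, 13), the signed offset is (n·M − (-178))/|n|² = 1058/529 = 2.
M' = M − 2t·n = (40, -5, 10) − 4·(18, -6, 13) = (-32, 19, -42).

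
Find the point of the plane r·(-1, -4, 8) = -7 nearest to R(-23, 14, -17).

(-25, 6, -1)

The perpendicular from R has direction n = (-1, -4, 8): r = (-23, 14, -17) + λ(-1, -4, 8).
Substitute into the plane: n·(R + λn) = -7 gives -169 + 81λ = -7, so λ = 2.
Foot = (-23, 14, -17) + 2·(-1, -4, 8) = (-25, 6, -1).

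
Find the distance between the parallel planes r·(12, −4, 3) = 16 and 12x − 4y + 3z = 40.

24/13

Both planes have normal n = (12, −4, 3), |n| = 13. Any point on the first plane is at distance |40 − 16|/|n| = 24/13 from the second.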